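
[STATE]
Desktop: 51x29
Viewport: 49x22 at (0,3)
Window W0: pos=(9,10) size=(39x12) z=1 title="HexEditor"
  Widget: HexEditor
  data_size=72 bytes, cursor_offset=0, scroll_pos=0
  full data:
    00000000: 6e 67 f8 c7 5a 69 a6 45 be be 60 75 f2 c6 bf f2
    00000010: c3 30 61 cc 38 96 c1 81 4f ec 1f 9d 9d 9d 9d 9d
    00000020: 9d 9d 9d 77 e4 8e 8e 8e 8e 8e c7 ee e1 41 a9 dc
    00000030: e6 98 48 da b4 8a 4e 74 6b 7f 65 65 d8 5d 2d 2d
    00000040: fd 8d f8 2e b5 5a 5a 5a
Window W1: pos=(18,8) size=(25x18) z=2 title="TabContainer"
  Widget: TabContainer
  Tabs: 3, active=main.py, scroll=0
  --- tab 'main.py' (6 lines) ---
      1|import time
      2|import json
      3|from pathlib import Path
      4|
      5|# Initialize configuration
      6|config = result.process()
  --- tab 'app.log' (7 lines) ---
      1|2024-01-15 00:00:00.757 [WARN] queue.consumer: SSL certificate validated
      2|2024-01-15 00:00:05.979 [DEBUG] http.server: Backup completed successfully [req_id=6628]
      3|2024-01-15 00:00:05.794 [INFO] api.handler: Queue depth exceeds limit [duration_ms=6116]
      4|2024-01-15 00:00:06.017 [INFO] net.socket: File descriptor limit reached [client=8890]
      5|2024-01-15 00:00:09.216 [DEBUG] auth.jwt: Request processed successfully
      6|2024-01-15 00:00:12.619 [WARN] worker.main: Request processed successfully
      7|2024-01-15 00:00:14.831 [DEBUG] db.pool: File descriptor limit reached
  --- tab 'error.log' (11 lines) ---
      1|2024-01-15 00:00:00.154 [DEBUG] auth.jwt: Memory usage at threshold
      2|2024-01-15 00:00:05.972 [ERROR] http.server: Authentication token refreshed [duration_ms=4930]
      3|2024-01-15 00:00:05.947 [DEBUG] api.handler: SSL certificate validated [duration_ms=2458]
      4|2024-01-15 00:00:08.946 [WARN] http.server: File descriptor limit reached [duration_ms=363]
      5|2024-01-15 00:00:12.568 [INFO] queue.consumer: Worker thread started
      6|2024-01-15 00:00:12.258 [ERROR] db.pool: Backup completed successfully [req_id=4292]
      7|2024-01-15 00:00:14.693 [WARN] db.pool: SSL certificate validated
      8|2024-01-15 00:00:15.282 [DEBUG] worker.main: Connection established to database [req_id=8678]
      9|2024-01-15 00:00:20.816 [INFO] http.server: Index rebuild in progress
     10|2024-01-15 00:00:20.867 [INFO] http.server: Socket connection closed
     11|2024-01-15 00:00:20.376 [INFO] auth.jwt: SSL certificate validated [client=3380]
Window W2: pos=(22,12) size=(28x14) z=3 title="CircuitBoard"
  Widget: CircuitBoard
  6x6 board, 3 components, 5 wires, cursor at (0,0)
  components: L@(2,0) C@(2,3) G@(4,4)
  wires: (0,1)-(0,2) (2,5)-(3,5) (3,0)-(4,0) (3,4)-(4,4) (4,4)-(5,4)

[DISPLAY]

                                                 
                                                 
                                                 
                                                 
                                                 
                  ┏━━━━━━━━━━━━━━━━━━━━━━━┓      
                  ┃ TabContainer          ┃      
         ┏━━━━━━━━┠───────────────────────┨━━━━┓ 
         ┃ HexEdit┃[main.py]│ app.log │ er┃    ┃ 
         ┠────────┃───┏━━━━━━━━━━━━━━━━━━━━━━━━━━
         ┃00000000┃imp┃ CircuitBoard             
         ┃00000010┃imp┠──────────────────────────
         ┃00000020┃fro┃   0 1 2 3 4 5            
         ┃00000030┃   ┃0  [.]  · ─ ·             
         ┃00000040┃# I┃                          
         ┃        ┃con┃1                         
         ┃        ┃   ┃                          
         ┃        ┃   ┃2   L           C       · 
         ┗━━━━━━━━┃   ┃                        │ 
                  ┃   ┃3   ·               ·   · 
                  ┃   ┃    │               │     
                  ┃   ┃4   ·               G     


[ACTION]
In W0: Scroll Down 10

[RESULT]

                                                 
                                                 
                                                 
                                                 
                                                 
                  ┏━━━━━━━━━━━━━━━━━━━━━━━┓      
                  ┃ TabContainer          ┃      
         ┏━━━━━━━━┠───────────────────────┨━━━━┓ 
         ┃ HexEdit┃[main.py]│ app.log │ er┃    ┃ 
         ┠────────┃───┏━━━━━━━━━━━━━━━━━━━━━━━━━━
         ┃00000040┃imp┃ CircuitBoard             
         ┃        ┃imp┠──────────────────────────
         ┃        ┃fro┃   0 1 2 3 4 5            
         ┃        ┃   ┃0  [.]  · ─ ·             
         ┃        ┃# I┃                          
         ┃        ┃con┃1                         
         ┃        ┃   ┃                          
         ┃        ┃   ┃2   L           C       · 
         ┗━━━━━━━━┃   ┃                        │ 
                  ┃   ┃3   ·               ·   · 
                  ┃   ┃    │               │     
                  ┃   ┃4   ·               G     


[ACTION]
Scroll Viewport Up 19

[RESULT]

                                                 
                                                 
                                                 
                                                 
                                                 
                                                 
                                                 
                                                 
                  ┏━━━━━━━━━━━━━━━━━━━━━━━┓      
                  ┃ TabContainer          ┃      
         ┏━━━━━━━━┠───────────────────────┨━━━━┓ 
         ┃ HexEdit┃[main.py]│ app.log │ er┃    ┃ 
         ┠────────┃───┏━━━━━━━━━━━━━━━━━━━━━━━━━━
         ┃00000040┃imp┃ CircuitBoard             
         ┃        ┃imp┠──────────────────────────
         ┃        ┃fro┃   0 1 2 3 4 5            
         ┃        ┃   ┃0  [.]  · ─ ·             
         ┃        ┃# I┃                          
         ┃        ┃con┃1                         
         ┃        ┃   ┃                          
         ┃        ┃   ┃2   L           C       · 
         ┗━━━━━━━━┃   ┃                        │ 


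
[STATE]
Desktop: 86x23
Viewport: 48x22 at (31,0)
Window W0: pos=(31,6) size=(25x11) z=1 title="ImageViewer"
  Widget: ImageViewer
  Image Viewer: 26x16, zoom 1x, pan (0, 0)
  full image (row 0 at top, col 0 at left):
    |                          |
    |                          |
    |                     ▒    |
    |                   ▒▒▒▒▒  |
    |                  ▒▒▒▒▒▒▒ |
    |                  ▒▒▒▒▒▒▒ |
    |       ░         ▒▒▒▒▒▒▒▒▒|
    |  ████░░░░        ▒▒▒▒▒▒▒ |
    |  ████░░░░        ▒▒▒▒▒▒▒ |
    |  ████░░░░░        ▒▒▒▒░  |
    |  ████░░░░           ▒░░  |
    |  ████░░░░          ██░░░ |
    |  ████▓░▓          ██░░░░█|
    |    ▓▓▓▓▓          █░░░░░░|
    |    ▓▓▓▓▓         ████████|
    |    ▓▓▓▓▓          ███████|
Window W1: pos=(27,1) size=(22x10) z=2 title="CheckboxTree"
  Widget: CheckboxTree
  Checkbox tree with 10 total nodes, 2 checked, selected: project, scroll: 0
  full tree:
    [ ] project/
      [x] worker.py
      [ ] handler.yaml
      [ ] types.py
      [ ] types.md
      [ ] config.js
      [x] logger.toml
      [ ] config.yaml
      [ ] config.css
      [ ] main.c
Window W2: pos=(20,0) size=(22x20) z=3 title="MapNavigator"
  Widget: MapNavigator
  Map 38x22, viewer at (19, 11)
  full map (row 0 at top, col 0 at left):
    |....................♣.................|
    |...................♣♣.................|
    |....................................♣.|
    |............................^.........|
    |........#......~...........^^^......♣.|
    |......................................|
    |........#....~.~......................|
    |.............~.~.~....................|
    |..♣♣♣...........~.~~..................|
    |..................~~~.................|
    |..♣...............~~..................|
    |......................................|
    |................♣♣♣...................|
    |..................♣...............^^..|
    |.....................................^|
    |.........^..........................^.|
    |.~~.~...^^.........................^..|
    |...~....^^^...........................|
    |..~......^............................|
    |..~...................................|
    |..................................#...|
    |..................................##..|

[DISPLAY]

━━━━━━━━━━┓                                     
tor       ┃━━━━━━┓                              
──────────┨      ┃                              
.........^┃──────┨                              
........^^┃      ┃                              
..........┃py    ┃                              
..........┃.yaml ┃━━━━━━┓                       
..........┃y     ┃      ┃                       
~.........┃d     ┃──────┨                       
~~........┃js    ┃      ┃                       
~.........┃━━━━━━┛      ┃                       
@.........┃           ▒ ┃                       
..........┃         ▒▒▒▒┃                       
..........┃        ▒▒▒▒▒┃                       
..........┃        ▒▒▒▒▒┃                       
..........┃       ▒▒▒▒▒▒┃                       
..........┃━━━━━━━━━━━━━┛                       
..........┃                                     
..........┃                                     
━━━━━━━━━━┛                                     
                                                
                                                


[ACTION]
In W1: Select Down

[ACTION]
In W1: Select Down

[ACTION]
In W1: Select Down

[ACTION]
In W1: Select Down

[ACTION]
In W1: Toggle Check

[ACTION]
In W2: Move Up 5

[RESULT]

━━━━━━━━━━┓                                     
tor       ┃━━━━━━┓                              
──────────┨      ┃                              
          ┃──────┨                              
          ┃      ┃                              
.♣........┃py    ┃                              
♣♣........┃.yaml ┃━━━━━━┓                       
..........┃y     ┃      ┃                       
.........^┃d     ┃──────┨                       
........^^┃js    ┃      ┃                       
..........┃━━━━━━┛      ┃                       
@.........┃           ▒ ┃                       
..........┃         ▒▒▒▒┃                       
~.........┃        ▒▒▒▒▒┃                       
~~........┃        ▒▒▒▒▒┃                       
~.........┃       ▒▒▒▒▒▒┃                       
..........┃━━━━━━━━━━━━━┛                       
..........┃                                     
..........┃                                     
━━━━━━━━━━┛                                     
                                                
                                                


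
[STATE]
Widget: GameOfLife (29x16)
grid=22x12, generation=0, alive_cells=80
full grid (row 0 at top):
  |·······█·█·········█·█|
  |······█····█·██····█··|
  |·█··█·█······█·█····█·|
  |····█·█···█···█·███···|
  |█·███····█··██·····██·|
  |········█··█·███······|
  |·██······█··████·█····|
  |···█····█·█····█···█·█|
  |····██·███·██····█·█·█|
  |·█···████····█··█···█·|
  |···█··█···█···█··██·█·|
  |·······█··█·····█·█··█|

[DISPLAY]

Gen: 0                       
·······█·█·········█·█       
······█····█·██····█··       
·█··█·█······█·█····█·       
····█·█···█···█·███···       
█·███····█··██·····██·       
········█··█·███······       
·██······█··████·█····       
···█····█·█····█···█·█       
····██·███·██····█·█·█       
·█···████····█··█···█·       
···█··█···█···█··██·█·       
·······█··█·····█·█··█       
                             
                             
                             


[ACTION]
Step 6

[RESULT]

Gen: 6                       
·······█············██       
·····████········██··█       
·····██·█··█····█····█       
····██████·██··███···█       
···············█·█·██·       
······················       
······█·····██·█··█···       
······██·····█·███····       
·····█·█········█·····       
···············██·····       
···········██·██·█·██·       
···········█··███·███·       
                             
                             
                             


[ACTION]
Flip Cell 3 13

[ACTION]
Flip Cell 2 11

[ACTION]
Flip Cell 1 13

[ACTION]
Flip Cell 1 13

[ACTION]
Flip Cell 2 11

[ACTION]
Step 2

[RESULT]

Gen: 8                       
·······██···········██       
·······███·········█··       
········█···█·██··████       
·····██·█···█········█       
·····████·█·█·······█·       
·····█··█···█······█··       
······██····█··█·█····       
·······██···█··█······       
······█·······███·····       
············█·█·······       
···········█···█···█··       
···········█··█·████··       
                             
                             
                             


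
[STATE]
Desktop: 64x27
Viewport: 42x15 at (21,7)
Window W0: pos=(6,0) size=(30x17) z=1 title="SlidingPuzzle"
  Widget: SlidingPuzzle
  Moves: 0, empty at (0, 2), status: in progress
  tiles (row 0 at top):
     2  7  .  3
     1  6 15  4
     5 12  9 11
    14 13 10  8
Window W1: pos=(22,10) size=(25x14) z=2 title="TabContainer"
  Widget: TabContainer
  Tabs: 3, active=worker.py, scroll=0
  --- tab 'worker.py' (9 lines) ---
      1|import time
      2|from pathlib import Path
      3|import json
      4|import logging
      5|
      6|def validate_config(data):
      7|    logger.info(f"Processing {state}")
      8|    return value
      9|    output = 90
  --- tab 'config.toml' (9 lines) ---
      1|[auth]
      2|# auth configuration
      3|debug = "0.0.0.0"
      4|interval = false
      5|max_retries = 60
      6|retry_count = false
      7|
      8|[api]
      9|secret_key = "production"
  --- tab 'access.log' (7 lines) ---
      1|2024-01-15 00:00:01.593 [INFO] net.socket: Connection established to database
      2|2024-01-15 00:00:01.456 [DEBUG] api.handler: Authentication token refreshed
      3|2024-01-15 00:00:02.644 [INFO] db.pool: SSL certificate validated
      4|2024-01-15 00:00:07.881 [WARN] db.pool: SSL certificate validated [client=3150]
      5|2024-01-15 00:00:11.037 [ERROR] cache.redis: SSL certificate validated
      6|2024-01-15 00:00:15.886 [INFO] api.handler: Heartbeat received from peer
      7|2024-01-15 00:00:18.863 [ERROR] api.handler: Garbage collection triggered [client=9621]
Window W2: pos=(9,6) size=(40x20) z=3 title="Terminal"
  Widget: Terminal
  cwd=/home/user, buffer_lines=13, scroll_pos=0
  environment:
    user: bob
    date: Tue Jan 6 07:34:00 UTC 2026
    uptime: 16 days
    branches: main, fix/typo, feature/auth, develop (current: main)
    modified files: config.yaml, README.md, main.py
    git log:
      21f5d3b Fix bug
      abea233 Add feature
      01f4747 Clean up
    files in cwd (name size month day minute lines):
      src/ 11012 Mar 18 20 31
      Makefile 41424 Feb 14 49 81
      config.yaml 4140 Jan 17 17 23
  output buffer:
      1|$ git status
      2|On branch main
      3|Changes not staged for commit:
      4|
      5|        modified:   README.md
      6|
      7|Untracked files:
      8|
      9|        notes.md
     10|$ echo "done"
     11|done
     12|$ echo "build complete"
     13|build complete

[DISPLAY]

                           ┃              
───────────────────────────┨              
s                          ┃              
ain                        ┃              
 staged for commit:        ┃              
                           ┃              
ified:   README.md         ┃              
                           ┃              
iles:                      ┃              
                           ┃              
es.md                      ┃              
e"                         ┃              
                           ┃              
ld complete"               ┃              
ete                        ┃              


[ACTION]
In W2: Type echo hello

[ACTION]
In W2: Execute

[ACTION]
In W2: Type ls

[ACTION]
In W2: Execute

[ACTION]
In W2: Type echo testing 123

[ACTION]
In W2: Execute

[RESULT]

                           ┃              
───────────────────────────┨              
ified:   README.md         ┃              
                           ┃              
iles:                      ┃              
                           ┃              
es.md                      ┃              
e"                         ┃              
                           ┃              
ld complete"               ┃              
ete                        ┃              
o                          ┃              
                           ┃              
                           ┃              
ile  config.yaml           ┃              


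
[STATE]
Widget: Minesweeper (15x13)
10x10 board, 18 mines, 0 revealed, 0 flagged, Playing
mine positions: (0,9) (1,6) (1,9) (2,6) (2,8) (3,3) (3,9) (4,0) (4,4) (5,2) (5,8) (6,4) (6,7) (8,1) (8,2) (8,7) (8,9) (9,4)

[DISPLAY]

■■■■■■■■■■     
■■■■■■■■■■     
■■■■■■■■■■     
■■■■■■■■■■     
■■■■■■■■■■     
■■■■■■■■■■     
■■■■■■■■■■     
■■■■■■■■■■     
■■■■■■■■■■     
■■■■■■■■■■     
               
               
               


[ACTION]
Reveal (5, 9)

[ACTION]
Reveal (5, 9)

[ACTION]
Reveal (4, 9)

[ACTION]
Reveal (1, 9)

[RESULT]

■■■■■■■■■✹     
■■■■■■✹■■✹     
■■■■■■✹■✹■     
■■■✹■■■■■✹     
✹■■■✹■■■■2     
■■✹■■■■■✹1     
■■■■✹■■✹■■     
■■■■■■■■■■     
■✹✹■■■■✹■✹     
■■■■✹■■■■■     
               
               
               


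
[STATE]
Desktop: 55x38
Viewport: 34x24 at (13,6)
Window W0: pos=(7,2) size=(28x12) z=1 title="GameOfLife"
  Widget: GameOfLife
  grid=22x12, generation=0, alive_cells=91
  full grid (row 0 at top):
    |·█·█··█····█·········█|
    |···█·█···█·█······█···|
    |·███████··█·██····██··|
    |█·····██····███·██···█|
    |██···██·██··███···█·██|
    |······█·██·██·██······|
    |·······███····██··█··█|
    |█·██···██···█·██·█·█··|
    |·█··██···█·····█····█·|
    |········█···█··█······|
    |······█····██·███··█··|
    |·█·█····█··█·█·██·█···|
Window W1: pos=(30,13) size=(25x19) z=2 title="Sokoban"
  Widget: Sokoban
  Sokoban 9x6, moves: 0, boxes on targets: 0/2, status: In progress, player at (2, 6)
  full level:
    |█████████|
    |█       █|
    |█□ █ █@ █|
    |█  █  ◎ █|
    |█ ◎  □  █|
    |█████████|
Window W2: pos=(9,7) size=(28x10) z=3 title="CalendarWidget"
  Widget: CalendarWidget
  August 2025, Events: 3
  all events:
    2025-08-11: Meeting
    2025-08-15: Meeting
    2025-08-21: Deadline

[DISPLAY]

███··█·██····██··    ┃            
━━━━━━━━━━━━━━━━━━━━━━━┓          
lendarWidget           ┃          
───────────────────────┨          
    August 2025        ┃          
Tu We Th Fr Sa Su      ┃          
          1  2  3      ┃          
 5  6  7  8  9 10      ┃━━━━━━━━━━
 12 13 14 15* 16 17    ┃an        
19 20 21* 22 23 24     ┃──────────
━━━━━━━━━━━━━━━━━━━━━━━┛███       
                 ┃█       █       
                 ┃█□ █ █@ █       
                 ┃█  █  ◎ █       
                 ┃█ ◎  □  █       
                 ┃█████████       
                 ┃Moves: 0  0/2   
                 ┃                
                 ┃                
                 ┃                
                 ┃                
                 ┃                
                 ┃                
                 ┃                


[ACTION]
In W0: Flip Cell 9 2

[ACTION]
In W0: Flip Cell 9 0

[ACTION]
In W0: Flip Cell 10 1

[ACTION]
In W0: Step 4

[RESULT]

··██·███····███··    ┃            
━━━━━━━━━━━━━━━━━━━━━━━┓          
lendarWidget           ┃          
───────────────────────┨          
    August 2025        ┃          
Tu We Th Fr Sa Su      ┃          
          1  2  3      ┃          
 5  6  7  8  9 10      ┃━━━━━━━━━━
 12 13 14 15* 16 17    ┃an        
19 20 21* 22 23 24     ┃──────────
━━━━━━━━━━━━━━━━━━━━━━━┛███       
                 ┃█       █       
                 ┃█□ █ █@ █       
                 ┃█  █  ◎ █       
                 ┃█ ◎  □  █       
                 ┃█████████       
                 ┃Moves: 0  0/2   
                 ┃                
                 ┃                
                 ┃                
                 ┃                
                 ┃                
                 ┃                
                 ┃                


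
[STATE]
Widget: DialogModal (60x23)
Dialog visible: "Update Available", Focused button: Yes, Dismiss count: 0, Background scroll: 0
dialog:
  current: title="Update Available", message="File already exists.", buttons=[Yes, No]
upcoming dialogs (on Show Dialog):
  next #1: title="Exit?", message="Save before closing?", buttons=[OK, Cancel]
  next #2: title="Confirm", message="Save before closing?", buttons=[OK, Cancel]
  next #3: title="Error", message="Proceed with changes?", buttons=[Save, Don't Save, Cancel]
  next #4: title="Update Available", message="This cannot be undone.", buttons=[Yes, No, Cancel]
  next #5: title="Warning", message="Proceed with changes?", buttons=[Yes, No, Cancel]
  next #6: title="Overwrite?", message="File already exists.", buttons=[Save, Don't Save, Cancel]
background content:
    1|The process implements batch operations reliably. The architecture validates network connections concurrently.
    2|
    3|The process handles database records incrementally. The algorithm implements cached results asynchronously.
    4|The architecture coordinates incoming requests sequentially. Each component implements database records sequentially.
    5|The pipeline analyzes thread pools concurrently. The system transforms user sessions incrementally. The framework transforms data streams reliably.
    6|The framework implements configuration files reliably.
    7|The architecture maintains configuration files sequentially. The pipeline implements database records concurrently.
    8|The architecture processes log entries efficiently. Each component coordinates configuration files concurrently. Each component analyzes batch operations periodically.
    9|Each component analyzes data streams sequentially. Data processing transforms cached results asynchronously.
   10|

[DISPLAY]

The process implements batch operations reliably. The archit
                                                            
The process handles database records incrementally. The algo
The architecture coordinates incoming requests sequentially.
The pipeline analyzes thread pools concurrently. The system 
The framework implements configuration files reliably.      
The architecture maintains configuration files sequentially.
The architecture processes log entries efficiently. Each com
Each component analyzes data streams sequentially. Data proc
                  ┌──────────────────────┐                  
                  │   Update Available   │                  
                  │ File already exists. │                  
                  │      [Yes]  No       │                  
                  └──────────────────────┘                  
                                                            
                                                            
                                                            
                                                            
                                                            
                                                            
                                                            
                                                            
                                                            


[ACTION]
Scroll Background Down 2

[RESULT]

The process handles database records incrementally. The algo
The architecture coordinates incoming requests sequentially.
The pipeline analyzes thread pools concurrently. The system 
The framework implements configuration files reliably.      
The architecture maintains configuration files sequentially.
The architecture processes log entries efficiently. Each com
Each component analyzes data streams sequentially. Data proc
                                                            
                                                            
                  ┌──────────────────────┐                  
                  │   Update Available   │                  
                  │ File already exists. │                  
                  │      [Yes]  No       │                  
                  └──────────────────────┘                  
                                                            
                                                            
                                                            
                                                            
                                                            
                                                            
                                                            
                                                            
                                                            


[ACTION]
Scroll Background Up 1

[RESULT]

                                                            
The process handles database records incrementally. The algo
The architecture coordinates incoming requests sequentially.
The pipeline analyzes thread pools concurrently. The system 
The framework implements configuration files reliably.      
The architecture maintains configuration files sequentially.
The architecture processes log entries efficiently. Each com
Each component analyzes data streams sequentially. Data proc
                                                            
                  ┌──────────────────────┐                  
                  │   Update Available   │                  
                  │ File already exists. │                  
                  │      [Yes]  No       │                  
                  └──────────────────────┘                  
                                                            
                                                            
                                                            
                                                            
                                                            
                                                            
                                                            
                                                            
                                                            


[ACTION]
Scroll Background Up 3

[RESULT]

The process implements batch operations reliably. The archit
                                                            
The process handles database records incrementally. The algo
The architecture coordinates incoming requests sequentially.
The pipeline analyzes thread pools concurrently. The system 
The framework implements configuration files reliably.      
The architecture maintains configuration files sequentially.
The architecture processes log entries efficiently. Each com
Each component analyzes data streams sequentially. Data proc
                  ┌──────────────────────┐                  
                  │   Update Available   │                  
                  │ File already exists. │                  
                  │      [Yes]  No       │                  
                  └──────────────────────┘                  
                                                            
                                                            
                                                            
                                                            
                                                            
                                                            
                                                            
                                                            
                                                            


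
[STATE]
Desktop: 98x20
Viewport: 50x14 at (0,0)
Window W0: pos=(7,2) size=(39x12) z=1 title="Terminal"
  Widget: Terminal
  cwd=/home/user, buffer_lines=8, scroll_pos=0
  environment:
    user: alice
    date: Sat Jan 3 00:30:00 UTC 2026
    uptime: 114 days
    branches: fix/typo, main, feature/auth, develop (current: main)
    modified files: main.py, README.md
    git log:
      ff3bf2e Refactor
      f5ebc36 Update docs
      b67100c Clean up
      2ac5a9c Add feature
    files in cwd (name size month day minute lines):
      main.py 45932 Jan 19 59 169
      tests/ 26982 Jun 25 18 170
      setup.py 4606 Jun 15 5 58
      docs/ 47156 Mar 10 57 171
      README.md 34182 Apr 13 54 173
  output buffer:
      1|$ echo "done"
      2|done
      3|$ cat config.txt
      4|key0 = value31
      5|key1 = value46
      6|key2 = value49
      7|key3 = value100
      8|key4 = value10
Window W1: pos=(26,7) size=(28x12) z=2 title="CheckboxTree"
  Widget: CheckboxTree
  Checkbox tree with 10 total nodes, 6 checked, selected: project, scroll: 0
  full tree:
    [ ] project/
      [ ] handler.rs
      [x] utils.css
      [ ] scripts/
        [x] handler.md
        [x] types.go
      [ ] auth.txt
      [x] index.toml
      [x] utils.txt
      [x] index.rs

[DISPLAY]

                                                  
                                                  
       ┏━━━━━━━━━━━━━━━━━━━━━━━━━━━━━━━━━━━━━┓    
       ┃ Terminal                            ┃    
       ┠─────────────────────────────────────┨    
       ┃$ echo "done"                        ┃    
       ┃done                                 ┃    
       ┃$ cat config.txt  ┏━━━━━━━━━━━━━━━━━━━━━━━
       ┃key0 = value31    ┃ CheckboxTree          
       ┃key1 = value46    ┠───────────────────────
       ┃key2 = value49    ┃>[-] project/          
       ┃key3 = value100   ┃   [ ] handler.rs      
       ┃key4 = value10    ┃   [x] utils.css       
       ┗━━━━━━━━━━━━━━━━━━┃   [x] scripts/        


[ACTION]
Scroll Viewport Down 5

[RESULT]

       ┃$ echo "done"                        ┃    
       ┃done                                 ┃    
       ┃$ cat config.txt  ┏━━━━━━━━━━━━━━━━━━━━━━━
       ┃key0 = value31    ┃ CheckboxTree          
       ┃key1 = value46    ┠───────────────────────
       ┃key2 = value49    ┃>[-] project/          
       ┃key3 = value100   ┃   [ ] handler.rs      
       ┃key4 = value10    ┃   [x] utils.css       
       ┗━━━━━━━━━━━━━━━━━━┃   [x] scripts/        
                          ┃     [x] handler.md    
                          ┃     [x] types.go      
                          ┃   [ ] auth.txt        
                          ┃   [x] index.toml      
                          ┗━━━━━━━━━━━━━━━━━━━━━━━


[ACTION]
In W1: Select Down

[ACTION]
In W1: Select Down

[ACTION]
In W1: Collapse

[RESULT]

       ┃$ echo "done"                        ┃    
       ┃done                                 ┃    
       ┃$ cat config.txt  ┏━━━━━━━━━━━━━━━━━━━━━━━
       ┃key0 = value31    ┃ CheckboxTree          
       ┃key1 = value46    ┠───────────────────────
       ┃key2 = value49    ┃ [-] project/          
       ┃key3 = value100   ┃   [ ] handler.rs      
       ┃key4 = value10    ┃>  [x] utils.css       
       ┗━━━━━━━━━━━━━━━━━━┃   [x] scripts/        
                          ┃     [x] handler.md    
                          ┃     [x] types.go      
                          ┃   [ ] auth.txt        
                          ┃   [x] index.toml      
                          ┗━━━━━━━━━━━━━━━━━━━━━━━


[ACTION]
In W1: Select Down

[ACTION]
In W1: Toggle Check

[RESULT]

       ┃$ echo "done"                        ┃    
       ┃done                                 ┃    
       ┃$ cat config.txt  ┏━━━━━━━━━━━━━━━━━━━━━━━
       ┃key0 = value31    ┃ CheckboxTree          
       ┃key1 = value46    ┠───────────────────────
       ┃key2 = value49    ┃ [-] project/          
       ┃key3 = value100   ┃   [ ] handler.rs      
       ┃key4 = value10    ┃   [x] utils.css       
       ┗━━━━━━━━━━━━━━━━━━┃>  [ ] scripts/        
                          ┃     [ ] handler.md    
                          ┃     [ ] types.go      
                          ┃   [ ] auth.txt        
                          ┃   [x] index.toml      
                          ┗━━━━━━━━━━━━━━━━━━━━━━━


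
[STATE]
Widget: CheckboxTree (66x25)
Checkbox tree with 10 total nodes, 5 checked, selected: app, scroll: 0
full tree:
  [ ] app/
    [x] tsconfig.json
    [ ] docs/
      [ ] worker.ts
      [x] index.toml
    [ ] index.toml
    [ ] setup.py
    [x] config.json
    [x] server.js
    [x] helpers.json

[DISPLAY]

>[-] app/                                                         
   [x] tsconfig.json                                              
   [-] docs/                                                      
     [ ] worker.ts                                                
     [x] index.toml                                               
   [ ] index.toml                                                 
   [ ] setup.py                                                   
   [x] config.json                                                
   [x] server.js                                                  
   [x] helpers.json                                               
                                                                  
                                                                  
                                                                  
                                                                  
                                                                  
                                                                  
                                                                  
                                                                  
                                                                  
                                                                  
                                                                  
                                                                  
                                                                  
                                                                  
                                                                  


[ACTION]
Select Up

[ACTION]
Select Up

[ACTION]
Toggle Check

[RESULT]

>[x] app/                                                         
   [x] tsconfig.json                                              
   [x] docs/                                                      
     [x] worker.ts                                                
     [x] index.toml                                               
   [x] index.toml                                                 
   [x] setup.py                                                   
   [x] config.json                                                
   [x] server.js                                                  
   [x] helpers.json                                               
                                                                  
                                                                  
                                                                  
                                                                  
                                                                  
                                                                  
                                                                  
                                                                  
                                                                  
                                                                  
                                                                  
                                                                  
                                                                  
                                                                  
                                                                  
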